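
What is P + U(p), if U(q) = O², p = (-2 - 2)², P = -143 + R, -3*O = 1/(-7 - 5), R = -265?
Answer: -528767/1296 ≈ -408.00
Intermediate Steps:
O = 1/36 (O = -1/(3*(-7 - 5)) = -⅓/(-12) = -⅓*(-1/12) = 1/36 ≈ 0.027778)
P = -408 (P = -143 - 265 = -408)
p = 16 (p = (-4)² = 16)
U(q) = 1/1296 (U(q) = (1/36)² = 1/1296)
P + U(p) = -408 + 1/1296 = -528767/1296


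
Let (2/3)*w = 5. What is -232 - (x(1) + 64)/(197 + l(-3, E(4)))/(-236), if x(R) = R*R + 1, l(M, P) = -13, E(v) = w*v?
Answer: -5037151/21712 ≈ -232.00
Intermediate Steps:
w = 15/2 (w = (3/2)*5 = 15/2 ≈ 7.5000)
E(v) = 15*v/2
x(R) = 1 + R² (x(R) = R² + 1 = 1 + R²)
-232 - (x(1) + 64)/(197 + l(-3, E(4)))/(-236) = -232 - ((1 + 1²) + 64)/(197 - 13)/(-236) = -232 - ((1 + 1) + 64)/184*(-1)/236 = -232 - (2 + 64)*(1/184)*(-1)/236 = -232 - 66*(1/184)*(-1)/236 = -232 - 33*(-1)/(92*236) = -232 - 1*(-33/21712) = -232 + 33/21712 = -5037151/21712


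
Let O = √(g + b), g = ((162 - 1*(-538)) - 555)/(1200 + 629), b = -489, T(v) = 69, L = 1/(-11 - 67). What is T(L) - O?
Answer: 69 - 2*I*√408889411/1829 ≈ 69.0 - 22.112*I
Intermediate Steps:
L = -1/78 (L = 1/(-78) = -1/78 ≈ -0.012821)
g = 145/1829 (g = ((162 + 538) - 555)/1829 = (700 - 555)*(1/1829) = 145*(1/1829) = 145/1829 ≈ 0.079278)
O = 2*I*√408889411/1829 (O = √(145/1829 - 489) = √(-894236/1829) = 2*I*√408889411/1829 ≈ 22.112*I)
T(L) - O = 69 - 2*I*√408889411/1829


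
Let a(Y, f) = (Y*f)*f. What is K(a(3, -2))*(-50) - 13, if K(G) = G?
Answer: -613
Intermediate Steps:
a(Y, f) = Y*f**2
K(a(3, -2))*(-50) - 13 = (3*(-2)**2)*(-50) - 13 = (3*4)*(-50) - 13 = 12*(-50) - 13 = -600 - 13 = -613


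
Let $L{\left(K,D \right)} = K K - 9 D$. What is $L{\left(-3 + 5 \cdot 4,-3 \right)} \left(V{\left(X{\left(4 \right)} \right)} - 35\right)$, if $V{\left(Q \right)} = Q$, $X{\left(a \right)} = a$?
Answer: $-9796$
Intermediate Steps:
$L{\left(K,D \right)} = K^{2} - 9 D$
$L{\left(-3 + 5 \cdot 4,-3 \right)} \left(V{\left(X{\left(4 \right)} \right)} - 35\right) = \left(\left(-3 + 5 \cdot 4\right)^{2} - -27\right) \left(4 - 35\right) = \left(\left(-3 + 20\right)^{2} + 27\right) \left(-31\right) = \left(17^{2} + 27\right) \left(-31\right) = \left(289 + 27\right) \left(-31\right) = 316 \left(-31\right) = -9796$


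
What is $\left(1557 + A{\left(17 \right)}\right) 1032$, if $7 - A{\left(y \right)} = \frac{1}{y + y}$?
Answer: $\frac{27438300}{17} \approx 1.614 \cdot 10^{6}$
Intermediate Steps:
$A{\left(y \right)} = 7 - \frac{1}{2 y}$ ($A{\left(y \right)} = 7 - \frac{1}{y + y} = 7 - \frac{1}{2 y}$)
$\left(1557 + A{\left(17 \right)}\right) 1032 = \left(1557 + \left(7 - \frac{1}{2 \cdot 17}\right)\right) 1032 = \left(1557 + \left(7 - \frac{1}{34}\right)\right) 1032 = \left(1557 + \frac{237}{34}\right) 1032 = \frac{53175}{34} \cdot 1032 = \frac{27438300}{17}$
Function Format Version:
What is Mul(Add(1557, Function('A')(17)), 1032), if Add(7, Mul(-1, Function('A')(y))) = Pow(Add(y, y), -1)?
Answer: Rational(27438300, 17) ≈ 1.6140e+6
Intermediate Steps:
Function('A')(y) = Add(7, Mul(Rational(-1, 2), Pow(y, -1))) (Function('A')(y) = Add(7, Mul(-1, Pow(Add(y, y), -1))) = Add(7, Mul(-1, Pow(Mul(2, y), -1))) = Add(7, Mul(-1, Mul(Rational(1, 2), Pow(y, -1)))) = Add(7, Mul(Rational(-1, 2), Pow(y, -1))))
Mul(Add(1557, Function('A')(17)), 1032) = Mul(Add(1557, Add(7, Mul(Rational(-1, 2), Pow(17, -1)))), 1032) = Mul(Add(1557, Add(7, Mul(Rational(-1, 2), Rational(1, 17)))), 1032) = Mul(Add(1557, Add(7, Rational(-1, 34))), 1032) = Mul(Add(1557, Rational(237, 34)), 1032) = Mul(Rational(53175, 34), 1032) = Rational(27438300, 17)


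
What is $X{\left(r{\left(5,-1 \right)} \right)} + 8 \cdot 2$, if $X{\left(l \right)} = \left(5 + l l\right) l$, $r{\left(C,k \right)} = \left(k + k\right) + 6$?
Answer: $100$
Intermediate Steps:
$r{\left(C,k \right)} = 6 + 2 k$ ($r{\left(C,k \right)} = 2 k + 6 = 6 + 2 k$)
$X{\left(l \right)} = l \left(5 + l^{2}\right)$ ($X{\left(l \right)} = \left(5 + l^{2}\right) l = l \left(5 + l^{2}\right)$)
$X{\left(r{\left(5,-1 \right)} \right)} + 8 \cdot 2 = \left(6 + 2 \left(-1\right)\right) \left(5 + \left(6 + 2 \left(-1\right)\right)^{2}\right) + 8 \cdot 2 = \left(6 - 2\right) \left(5 + \left(6 - 2\right)^{2}\right) + 16 = 4 \left(5 + 4^{2}\right) + 16 = 4 \left(5 + 16\right) + 16 = 4 \cdot 21 + 16 = 84 + 16 = 100$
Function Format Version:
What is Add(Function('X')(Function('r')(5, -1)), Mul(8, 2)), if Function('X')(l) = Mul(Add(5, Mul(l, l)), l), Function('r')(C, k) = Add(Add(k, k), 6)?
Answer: 100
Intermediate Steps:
Function('r')(C, k) = Add(6, Mul(2, k)) (Function('r')(C, k) = Add(Mul(2, k), 6) = Add(6, Mul(2, k)))
Function('X')(l) = Mul(l, Add(5, Pow(l, 2))) (Function('X')(l) = Mul(Add(5, Pow(l, 2)), l) = Mul(l, Add(5, Pow(l, 2))))
Add(Function('X')(Function('r')(5, -1)), Mul(8, 2)) = Add(Mul(Add(6, Mul(2, -1)), Add(5, Pow(Add(6, Mul(2, -1)), 2))), Mul(8, 2)) = Add(Mul(Add(6, -2), Add(5, Pow(Add(6, -2), 2))), 16) = Add(Mul(4, Add(5, Pow(4, 2))), 16) = Add(Mul(4, Add(5, 16)), 16) = Add(Mul(4, 21), 16) = Add(84, 16) = 100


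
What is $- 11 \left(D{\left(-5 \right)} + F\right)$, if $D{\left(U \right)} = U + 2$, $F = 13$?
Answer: $-110$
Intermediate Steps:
$D{\left(U \right)} = 2 + U$
$- 11 \left(D{\left(-5 \right)} + F\right) = - 11 \left(\left(2 - 5\right) + 13\right) = - 11 \left(-3 + 13\right) = \left(-11\right) 10 = -110$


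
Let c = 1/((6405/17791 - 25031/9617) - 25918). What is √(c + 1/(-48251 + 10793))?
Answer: I*√12509538939539465067996911167/13843387633053513 ≈ 0.0080794*I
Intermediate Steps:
c = -171096047/4434851075782 (c = 1/((6405*(1/17791) - 25031*1/9617) - 25918) = 1/((6405/17791 - 25031/9617) - 25918) = 1/(-383729636/171096047 - 25918) = 1/(-4434851075782/171096047) = -171096047/4434851075782 ≈ -3.8580e-5)
√(c + 1/(-48251 + 10793)) = √(-171096047/4434851075782 + 1/(-48251 + 10793)) = √(-171096047/4434851075782 + 1/(-37458)) = √(-171096047/4434851075782 - 1/37458) = √(-2710941701077/41530162899160539) = I*√12509538939539465067996911167/13843387633053513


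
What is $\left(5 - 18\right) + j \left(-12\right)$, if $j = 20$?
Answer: $-253$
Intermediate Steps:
$\left(5 - 18\right) + j \left(-12\right) = \left(5 - 18\right) + 20 \left(-12\right) = \left(5 - 18\right) - 240 = -13 - 240 = -253$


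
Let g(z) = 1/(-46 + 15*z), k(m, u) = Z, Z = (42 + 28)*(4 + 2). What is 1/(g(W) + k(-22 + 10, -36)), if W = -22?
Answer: 376/157919 ≈ 0.0023810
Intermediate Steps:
Z = 420 (Z = 70*6 = 420)
k(m, u) = 420
1/(g(W) + k(-22 + 10, -36)) = 1/(1/(-46 + 15*(-22)) + 420) = 1/(1/(-46 - 330) + 420) = 1/(1/(-376) + 420) = 1/(-1/376 + 420) = 1/(157919/376) = 376/157919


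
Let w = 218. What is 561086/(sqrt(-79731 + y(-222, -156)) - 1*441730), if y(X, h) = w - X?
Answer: -247848518780/195125472191 - 561086*I*sqrt(79291)/195125472191 ≈ -1.2702 - 0.00080971*I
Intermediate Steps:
y(X, h) = 218 - X
561086/(sqrt(-79731 + y(-222, -156)) - 1*441730) = 561086/(sqrt(-79731 + (218 - 1*(-222))) - 1*441730) = 561086/(sqrt(-79731 + (218 + 222)) - 441730) = 561086/(sqrt(-79731 + 440) - 441730) = 561086/(sqrt(-79291) - 441730) = 561086/(I*sqrt(79291) - 441730) = 561086/(-441730 + I*sqrt(79291))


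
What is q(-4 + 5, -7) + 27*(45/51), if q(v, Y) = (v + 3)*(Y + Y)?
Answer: -547/17 ≈ -32.176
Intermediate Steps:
q(v, Y) = 2*Y*(3 + v) (q(v, Y) = (3 + v)*(2*Y) = 2*Y*(3 + v))
q(-4 + 5, -7) + 27*(45/51) = 2*(-7)*(3 + (-4 + 5)) + 27*(45/51) = 2*(-7)*(3 + 1) + 27*(45*(1/51)) = 2*(-7)*4 + 27*(15/17) = -56 + 405/17 = -547/17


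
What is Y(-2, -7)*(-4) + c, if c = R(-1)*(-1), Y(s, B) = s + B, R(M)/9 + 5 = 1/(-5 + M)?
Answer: 165/2 ≈ 82.500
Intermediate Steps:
R(M) = -45 + 9/(-5 + M)
Y(s, B) = B + s
c = 93/2 (c = (9*(26 - 5*(-1))/(-5 - 1))*(-1) = (9*(26 + 5)/(-6))*(-1) = (9*(-⅙)*31)*(-1) = -93/2*(-1) = 93/2 ≈ 46.500)
Y(-2, -7)*(-4) + c = (-7 - 2)*(-4) + 93/2 = -9*(-4) + 93/2 = 36 + 93/2 = 165/2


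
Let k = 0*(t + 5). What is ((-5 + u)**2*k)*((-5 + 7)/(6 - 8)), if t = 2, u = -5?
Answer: 0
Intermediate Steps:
k = 0 (k = 0*(2 + 5) = 0*7 = 0)
((-5 + u)**2*k)*((-5 + 7)/(6 - 8)) = ((-5 - 5)**2*0)*((-5 + 7)/(6 - 8)) = ((-10)**2*0)*(2/(-2)) = (100*0)*(2*(-1/2)) = 0*(-1) = 0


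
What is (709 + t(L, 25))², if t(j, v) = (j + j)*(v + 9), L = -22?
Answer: 619369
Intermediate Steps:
t(j, v) = 2*j*(9 + v) (t(j, v) = (2*j)*(9 + v) = 2*j*(9 + v))
(709 + t(L, 25))² = (709 + 2*(-22)*(9 + 25))² = (709 + 2*(-22)*34)² = (709 - 1496)² = (-787)² = 619369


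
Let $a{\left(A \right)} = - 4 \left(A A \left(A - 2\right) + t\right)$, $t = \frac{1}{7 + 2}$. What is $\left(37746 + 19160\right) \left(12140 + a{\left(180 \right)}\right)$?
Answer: $- \frac{11808560873264}{9} \approx -1.3121 \cdot 10^{12}$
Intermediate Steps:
$t = \frac{1}{9} \approx 0.11111$
$a{\left(A \right)} = - \frac{4}{9} - 4 A^{2} \left(-2 + A\right)$ ($a{\left(A \right)} = - 4 \left(A A \left(A - 2\right) + \frac{1}{9}\right) = - 4 \left(A^{2} \left(-2 + A\right) + \frac{1}{9}\right) = - 4 \left(\frac{1}{9} + A^{2} \left(-2 + A\right)\right) = - \frac{4}{9} - 4 A^{2} \left(-2 + A\right)$)
$\left(37746 + 19160\right) \left(12140 + a{\left(180 \right)}\right) = \left(37746 + 19160\right) \left(12140 - \left(\frac{4}{9} - 259200 + 23328000\right)\right) = 56906 \left(12140 - \frac{207619204}{9}\right) = 56906 \left(- \frac{207509944}{9}\right) = - \frac{11808560873264}{9}$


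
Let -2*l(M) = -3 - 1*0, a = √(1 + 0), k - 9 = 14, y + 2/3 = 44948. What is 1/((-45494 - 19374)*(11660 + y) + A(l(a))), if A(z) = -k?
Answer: -3/11016013565 ≈ -2.7233e-10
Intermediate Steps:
y = 134842/3 (y = -⅔ + 44948 = 134842/3 ≈ 44947.)
k = 23 (k = 9 + 14 = 23)
a = 1 (a = √1 = 1)
l(M) = 3/2 (l(M) = -(-3 - 1*0)/2 = -(-3 + 0)/2 = -½*(-3) = 3/2)
A(z) = -23 (A(z) = -1*23 = -23)
1/((-45494 - 19374)*(11660 + y) + A(l(a))) = 1/((-45494 - 19374)*(11660 + 134842/3) - 23) = 1/(-64868*169822/3 - 23) = 1/(-11016013496/3 - 23) = 1/(-11016013565/3) = -3/11016013565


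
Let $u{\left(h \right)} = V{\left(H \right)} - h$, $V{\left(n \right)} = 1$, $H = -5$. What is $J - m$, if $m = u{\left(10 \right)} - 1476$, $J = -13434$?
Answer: $-11949$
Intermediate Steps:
$u{\left(h \right)} = 1 - h$
$m = -1485$ ($m = \left(1 - 10\right) - 1476 = -9 - 1476 = -1485$)
$J - m = -13434 - -1485 = -13434 + 1485 = -11949$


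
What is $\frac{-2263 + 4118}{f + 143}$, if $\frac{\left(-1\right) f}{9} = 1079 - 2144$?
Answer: $\frac{1855}{9728} \approx 0.19069$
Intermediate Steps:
$f = 9585$ ($f = - 9 \left(1079 - 2144\right) = \left(-9\right) \left(-1065\right) = 9585$)
$\frac{-2263 + 4118}{f + 143} = \frac{-2263 + 4118}{9585 + 143} = \frac{1855}{9728}$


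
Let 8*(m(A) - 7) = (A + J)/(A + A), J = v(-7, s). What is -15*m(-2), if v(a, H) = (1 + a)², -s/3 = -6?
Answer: -1425/16 ≈ -89.063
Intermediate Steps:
s = 18 (s = -3*(-6) = 18)
J = 36 (J = (1 - 7)² = (-6)² = 36)
m(A) = 7 + (36 + A)/(16*A) (m(A) = 7 + ((A + 36)/(A + A))/8 = 7 + ((36 + A)/((2*A)))/8 = 7 + ((36 + A)*(1/(2*A)))/8 = 7 + ((36 + A)/(2*A))/8 = 7 + (36 + A)/(16*A))
-15*m(-2) = -15*(36 + 113*(-2))/(16*(-2)) = -15*(-1)*(36 - 226)/(16*2) = -15*(-1)*(-190)/(16*2) = -15*95/16 = -1425/16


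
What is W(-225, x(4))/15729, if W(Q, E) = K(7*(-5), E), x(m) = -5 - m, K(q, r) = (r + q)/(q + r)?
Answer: 1/15729 ≈ 6.3577e-5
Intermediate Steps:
K(q, r) = 1 (K(q, r) = (q + r)/(q + r) = 1)
W(Q, E) = 1
W(-225, x(4))/15729 = 1/15729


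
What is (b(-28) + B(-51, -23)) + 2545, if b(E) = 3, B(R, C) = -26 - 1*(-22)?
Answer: 2544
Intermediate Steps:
B(R, C) = -4 (B(R, C) = -26 + 22 = -4)
(b(-28) + B(-51, -23)) + 2545 = (3 - 4) + 2545 = -1 + 2545 = 2544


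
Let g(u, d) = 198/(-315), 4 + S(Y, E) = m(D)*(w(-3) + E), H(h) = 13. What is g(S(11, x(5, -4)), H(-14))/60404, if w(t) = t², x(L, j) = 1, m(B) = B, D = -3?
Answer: -11/1057070 ≈ -1.0406e-5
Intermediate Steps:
S(Y, E) = -31 - 3*E (S(Y, E) = -4 - 3*((-3)² + E) = -4 - 3*(9 + E) = -4 + (-27 - 3*E) = -31 - 3*E)
g(u, d) = -22/35 (g(u, d) = 198*(-1/315) = -22/35)
g(S(11, x(5, -4)), H(-14))/60404 = -22/35/60404 = -22/35*1/60404 = -11/1057070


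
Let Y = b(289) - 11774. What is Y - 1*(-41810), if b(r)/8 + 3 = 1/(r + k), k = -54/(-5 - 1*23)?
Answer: 122238988/4073 ≈ 30012.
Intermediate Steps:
k = 27/14 (k = -54/(-5 - 23) = -54/(-28) = -54*(-1/28) = 27/14 ≈ 1.9286)
b(r) = -24 + 8/(27/14 + r) (b(r) = -24 + 8/(r + 27/14) = -24 + 8/(27/14 + r))
Y = -48053142/4073 (Y = 8*(-67 - 42*289)/(27 + 14*289) - 11774 = 8*(-67 - 12138)/(27 + 4046) - 11774 = 8*(-12205)/4073 - 11774 = 8*(1/4073)*(-12205) - 11774 = -97640/4073 - 11774 = -48053142/4073 ≈ -11798.)
Y - 1*(-41810) = -48053142/4073 - 1*(-41810) = -48053142/4073 + 41810 = 122238988/4073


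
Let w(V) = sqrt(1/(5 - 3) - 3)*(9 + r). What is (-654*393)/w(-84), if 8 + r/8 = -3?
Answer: -257022*I*sqrt(10)/395 ≈ -2057.7*I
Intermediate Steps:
r = -88 (r = -64 + 8*(-3) = -64 - 24 = -88)
w(V) = -79*I*sqrt(10)/2 (w(V) = sqrt(1/(5 - 3) - 3)*(9 - 88) = sqrt(1/2 - 3)*(-79) = sqrt(-5/2)*(-79) = (I*sqrt(10)/2)*(-79) = -79*I*sqrt(10)/2)
(-654*393)/w(-84) = (-654*393)/((-79*I*sqrt(10)/2)) = -257022*I*sqrt(10)/395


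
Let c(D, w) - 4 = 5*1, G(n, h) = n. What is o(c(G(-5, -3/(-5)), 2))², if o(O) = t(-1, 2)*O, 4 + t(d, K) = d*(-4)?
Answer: 0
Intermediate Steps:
t(d, K) = -4 - 4*d (t(d, K) = -4 + d*(-4) = -4 - 4*d)
c(D, w) = 9 (c(D, w) = 4 + 5*1 = 4 + 5 = 9)
o(O) = 0 (o(O) = (-4 - 4*(-1))*O = (-4 + 4)*O = 0*O = 0)
o(c(G(-5, -3/(-5)), 2))² = 0² = 0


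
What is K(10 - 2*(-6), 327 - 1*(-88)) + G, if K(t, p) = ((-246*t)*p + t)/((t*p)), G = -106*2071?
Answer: -91205379/415 ≈ -2.1977e+5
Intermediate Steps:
G = -219526
K(t, p) = (t - 246*p*t)/(p*t) (K(t, p) = (-246*p*t + t)/((p*t)) = (t - 246*p*t)*(1/(p*t)) = (t - 246*p*t)/(p*t))
K(10 - 2*(-6), 327 - 1*(-88)) + G = (-246 + 1/(327 - 1*(-88))) - 219526 = (-246 + 1/(327 + 88)) - 219526 = (-246 + 1/415) - 219526 = -102089/415 - 219526 = -91205379/415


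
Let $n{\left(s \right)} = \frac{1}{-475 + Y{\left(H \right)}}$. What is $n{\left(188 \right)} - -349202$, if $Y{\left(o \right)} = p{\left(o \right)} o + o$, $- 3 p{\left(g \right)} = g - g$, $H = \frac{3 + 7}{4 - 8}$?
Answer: $\frac{333487908}{955} \approx 3.492 \cdot 10^{5}$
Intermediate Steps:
$H = - \frac{5}{2}$ ($H = \frac{10}{-4} = 10 \left(- \frac{1}{4}\right) = - \frac{5}{2} \approx -2.5$)
$p{\left(g \right)} = 0$ ($p{\left(g \right)} = - \frac{g - g}{3} = \left(- \frac{1}{3}\right) 0 = 0$)
$Y{\left(o \right)} = o$ ($Y{\left(o \right)} = 0 o + o = 0 + o = o$)
$n{\left(s \right)} = - \frac{2}{955}$ ($n{\left(s \right)} = \frac{1}{-475 - \frac{5}{2}} = \frac{1}{- \frac{955}{2}} = - \frac{2}{955}$)
$n{\left(188 \right)} - -349202 = - \frac{2}{955} - -349202 = - \frac{2}{955} + 349202 = \frac{333487908}{955}$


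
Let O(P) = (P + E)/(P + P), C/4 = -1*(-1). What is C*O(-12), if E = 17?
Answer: -⅚ ≈ -0.83333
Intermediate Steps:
C = 4 (C = 4*(-1*(-1)) = 4*1 = 4)
O(P) = (17 + P)/(2*P) (O(P) = (P + 17)/(P + P) = (17 + P)/((2*P)) = (17 + P)*(1/(2*P)) = (17 + P)/(2*P))
C*O(-12) = 4*((½)*(17 - 12)/(-12)) = 4*((½)*(-1/12)*5) = 4*(-5/24) = -⅚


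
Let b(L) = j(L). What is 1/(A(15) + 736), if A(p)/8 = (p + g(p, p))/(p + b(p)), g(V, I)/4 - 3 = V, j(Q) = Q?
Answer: 5/3796 ≈ 0.0013172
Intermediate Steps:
g(V, I) = 12 + 4*V
b(L) = L
A(p) = 4*(12 + 5*p)/p (A(p) = 8*((p + (12 + 4*p))/(p + p)) = 8*((12 + 5*p)/((2*p))) = 8*((12 + 5*p)*(1/(2*p))) = 8*((12 + 5*p)/(2*p)) = 4*(12 + 5*p)/p)
1/(A(15) + 736) = 1/((20 + 48/15) + 736) = 1/((20 + 48*(1/15)) + 736) = 1/((20 + 16/5) + 736) = 1/(116/5 + 736) = 1/(3796/5) = 5/3796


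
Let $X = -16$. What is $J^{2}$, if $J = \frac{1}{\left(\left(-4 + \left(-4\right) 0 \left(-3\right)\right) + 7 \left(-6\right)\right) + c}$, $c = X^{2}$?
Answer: $\frac{1}{44100} \approx 2.2676 \cdot 10^{-5}$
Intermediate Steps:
$c = 256$ ($c = \left(-16\right)^{2} = 256$)
$J = \frac{1}{210}$ ($J = \frac{1}{\left(\left(-4 + \left(-4\right) 0 \left(-3\right)\right) + 7 \left(-6\right)\right) + 256} = \frac{1}{\left(\left(-4 + 0 \left(-3\right)\right) - 42\right) + 256} = \frac{1}{\left(\left(-4 + 0\right) - 42\right) + 256} = \frac{1}{\left(-4 - 42\right) + 256} = \frac{1}{-46 + 256} = \frac{1}{210} \approx 0.0047619$)
$J^{2} = \left(\frac{1}{210}\right)^{2} = \frac{1}{44100}$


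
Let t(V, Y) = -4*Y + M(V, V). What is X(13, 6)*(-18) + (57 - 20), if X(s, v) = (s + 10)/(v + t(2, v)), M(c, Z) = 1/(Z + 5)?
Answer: 7523/125 ≈ 60.184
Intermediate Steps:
M(c, Z) = 1/(5 + Z)
t(V, Y) = 1/(5 + V) - 4*Y (t(V, Y) = -4*Y + 1/(5 + V) = 1/(5 + V) - 4*Y)
X(s, v) = (10 + s)/(⅐ - 3*v) (X(s, v) = (s + 10)/(v + (1 - 4*v*(5 + 2))/(5 + 2)) = (10 + s)/(v + (1 - 4*v*7)/7) = (10 + s)/(v + (1 - 28*v)/7) = (10 + s)/(v + (⅐ - 4*v)) = (10 + s)/(⅐ - 3*v))
X(13, 6)*(-18) + (57 - 20) = (7*(-10 - 1*13)/(-1 + 21*6))*(-18) + (57 - 20) = (7*(-10 - 13)/(-1 + 126))*(-18) + 37 = (7*(-23)/125)*(-18) + 37 = (7*(1/125)*(-23))*(-18) + 37 = -161/125*(-18) + 37 = 2898/125 + 37 = 7523/125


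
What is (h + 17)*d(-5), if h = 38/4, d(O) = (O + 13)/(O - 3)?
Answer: -53/2 ≈ -26.500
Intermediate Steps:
d(O) = (13 + O)/(-3 + O)
h = 19/2 (h = (1/4)*38 = 19/2 ≈ 9.5000)
(h + 17)*d(-5) = (19/2 + 17)*((13 - 5)/(-3 - 5)) = 53*(8/(-8))/2 = 53*(-1/8*8)/2 = (53/2)*(-1) = -53/2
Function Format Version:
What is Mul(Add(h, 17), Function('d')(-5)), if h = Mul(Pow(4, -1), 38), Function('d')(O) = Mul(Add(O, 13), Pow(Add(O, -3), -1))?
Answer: Rational(-53, 2) ≈ -26.500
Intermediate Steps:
Function('d')(O) = Mul(Pow(Add(-3, O), -1), Add(13, O)) (Function('d')(O) = Mul(Add(13, O), Pow(Add(-3, O), -1)) = Mul(Pow(Add(-3, O), -1), Add(13, O)))
h = Rational(19, 2) (h = Mul(Rational(1, 4), 38) = Rational(19, 2) ≈ 9.5000)
Mul(Add(h, 17), Function('d')(-5)) = Mul(Add(Rational(19, 2), 17), Mul(Pow(Add(-3, -5), -1), Add(13, -5))) = Mul(Rational(53, 2), Mul(Pow(-8, -1), 8)) = Mul(Rational(53, 2), Mul(Rational(-1, 8), 8)) = Mul(Rational(53, 2), -1) = Rational(-53, 2)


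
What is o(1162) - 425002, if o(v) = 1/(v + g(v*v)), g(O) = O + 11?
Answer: -574354927833/1351417 ≈ -4.2500e+5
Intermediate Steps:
g(O) = 11 + O
o(v) = 1/(11 + v + v²) (o(v) = 1/(v + (11 + v*v)) = 1/(v + (11 + v²)) = 1/(11 + v + v²))
o(1162) - 425002 = 1/(11 + 1162 + 1162²) - 425002 = 1/(11 + 1162 + 1350244) - 425002 = 1/1351417 - 425002 = -574354927833/1351417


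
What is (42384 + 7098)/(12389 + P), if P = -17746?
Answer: -49482/5357 ≈ -9.2369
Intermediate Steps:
(42384 + 7098)/(12389 + P) = (42384 + 7098)/(12389 - 17746) = 49482/(-5357) = 49482*(-1/5357) = -49482/5357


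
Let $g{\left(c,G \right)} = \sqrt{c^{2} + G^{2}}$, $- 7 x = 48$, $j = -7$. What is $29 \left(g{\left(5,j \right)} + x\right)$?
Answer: $- \frac{1392}{7} + 29 \sqrt{74} \approx 50.61$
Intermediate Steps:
$x = - \frac{48}{7}$ ($x = \left(- \frac{1}{7}\right) 48 = - \frac{48}{7} \approx -6.8571$)
$g{\left(c,G \right)} = \sqrt{G^{2} + c^{2}}$
$29 \left(g{\left(5,j \right)} + x\right) = 29 \left(\sqrt{\left(-7\right)^{2} + 5^{2}} - \frac{48}{7}\right) = 29 \left(\sqrt{49 + 25} - \frac{48}{7}\right) = 29 \left(\sqrt{74} - \frac{48}{7}\right) = 29 \left(- \frac{48}{7} + \sqrt{74}\right) = - \frac{1392}{7} + 29 \sqrt{74}$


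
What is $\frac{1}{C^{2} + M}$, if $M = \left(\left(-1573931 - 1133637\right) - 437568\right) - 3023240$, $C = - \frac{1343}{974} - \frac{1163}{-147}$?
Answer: $- \frac{20499939684}{126450461085446903} \approx -1.6212 \cdot 10^{-7}$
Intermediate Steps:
$C = \frac{935341}{143178}$ ($C = \left(-1343\right) \frac{1}{974} - - \frac{1163}{147} = - \frac{1343}{974} + \frac{1163}{147} = \frac{935341}{143178} \approx 6.5327$)
$M = -6168376$ ($M = \left(\left(-1573931 - 1133637\right) - 437568\right) - 3023240 = \left(-2707568 - 437568\right) - 3023240 = -3145136 - 3023240 = -6168376$)
$\frac{1}{C^{2} + M} = \frac{1}{\left(\frac{935341}{143178}\right)^{2} - 6168376} = \frac{1}{\frac{874862786281}{20499939684} - 6168376} = \frac{1}{- \frac{126450461085446903}{20499939684}} = - \frac{20499939684}{126450461085446903}$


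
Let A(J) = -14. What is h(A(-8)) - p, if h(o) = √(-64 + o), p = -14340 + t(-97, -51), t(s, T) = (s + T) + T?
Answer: 14539 + I*√78 ≈ 14539.0 + 8.8318*I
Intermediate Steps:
t(s, T) = s + 2*T (t(s, T) = (T + s) + T = s + 2*T)
p = -14539 (p = -14340 + (-97 + 2*(-51)) = -14340 + (-97 - 102) = -14340 - 199 = -14539)
h(A(-8)) - p = √(-64 - 14) - 1*(-14539) = √(-78) + 14539 = I*√78 + 14539 = 14539 + I*√78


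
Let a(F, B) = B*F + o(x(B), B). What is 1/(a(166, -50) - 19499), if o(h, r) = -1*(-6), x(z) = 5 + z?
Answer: -1/27793 ≈ -3.5980e-5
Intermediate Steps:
o(h, r) = 6
a(F, B) = 6 + B*F (a(F, B) = B*F + 6 = 6 + B*F)
1/(a(166, -50) - 19499) = 1/((6 - 50*166) - 19499) = 1/((6 - 8300) - 19499) = 1/(-8294 - 19499) = 1/(-27793) = -1/27793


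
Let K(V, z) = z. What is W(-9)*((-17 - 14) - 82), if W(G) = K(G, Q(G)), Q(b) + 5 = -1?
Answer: 678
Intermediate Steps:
Q(b) = -6 (Q(b) = -5 - 1 = -6)
W(G) = -6
W(-9)*((-17 - 14) - 82) = -6*((-17 - 14) - 82) = -6*(-31 - 82) = -6*(-113) = 678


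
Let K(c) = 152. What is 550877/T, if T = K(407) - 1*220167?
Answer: -550877/220015 ≈ -2.5038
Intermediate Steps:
T = -220015 (T = 152 - 1*220167 = 152 - 220167 = -220015)
550877/T = 550877/(-220015) = 550877*(-1/220015) = -550877/220015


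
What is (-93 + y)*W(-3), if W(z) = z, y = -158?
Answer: 753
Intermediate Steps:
(-93 + y)*W(-3) = (-93 - 158)*(-3) = -251*(-3) = 753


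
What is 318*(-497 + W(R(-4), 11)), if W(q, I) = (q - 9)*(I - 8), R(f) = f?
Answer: -170448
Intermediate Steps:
W(q, I) = (-9 + q)*(-8 + I)
318*(-497 + W(R(-4), 11)) = 318*(-497 + (72 - 9*11 - 8*(-4) + 11*(-4))) = 318*(-497 + (72 - 99 + 32 - 44)) = 318*(-497 - 39) = 318*(-536) = -170448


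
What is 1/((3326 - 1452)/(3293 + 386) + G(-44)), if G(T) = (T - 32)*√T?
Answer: 3447223/1719926485890 + 514331558*I*√11/859963242945 ≈ 2.0043e-6 + 0.0019836*I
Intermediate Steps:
G(T) = √T*(-32 + T) (G(T) = (-32 + T)*√T = √T*(-32 + T))
1/((3326 - 1452)/(3293 + 386) + G(-44)) = 1/((3326 - 1452)/(3293 + 386) + √(-44)*(-32 - 44)) = 1/(1874/3679 + (2*I*√11)*(-76)) = 1/(1874*(1/3679) - 152*I*√11) = 1/(1874/3679 - 152*I*√11)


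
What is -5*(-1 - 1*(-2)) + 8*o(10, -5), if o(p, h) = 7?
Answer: 51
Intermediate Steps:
-5*(-1 - 1*(-2)) + 8*o(10, -5) = -5*(-1 - 1*(-2)) + 8*7 = -5*(-1 + 2) + 56 = -5*1 + 56 = -5 + 56 = 51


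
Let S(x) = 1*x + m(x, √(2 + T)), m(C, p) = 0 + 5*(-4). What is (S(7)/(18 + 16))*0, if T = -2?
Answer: 0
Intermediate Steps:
m(C, p) = -20 (m(C, p) = 0 - 20 = -20)
S(x) = -20 + x (S(x) = 1*x - 20 = x - 20 = -20 + x)
(S(7)/(18 + 16))*0 = ((-20 + 7)/(18 + 16))*0 = (-13/34)*0 = ((1/34)*(-13))*0 = -13/34*0 = 0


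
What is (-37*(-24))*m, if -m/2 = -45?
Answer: 79920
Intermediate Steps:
m = 90 (m = -2*(-45) = 90)
(-37*(-24))*m = -37*(-24)*90 = 888*90 = 79920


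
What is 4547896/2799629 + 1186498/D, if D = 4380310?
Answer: 11621474268501/6131621452495 ≈ 1.8953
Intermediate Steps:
4547896/2799629 + 1186498/D = 4547896/2799629 + 1186498/4380310 = 4547896*(1/2799629) + 1186498*(1/4380310) = 4547896/2799629 + 593249/2190155 = 11621474268501/6131621452495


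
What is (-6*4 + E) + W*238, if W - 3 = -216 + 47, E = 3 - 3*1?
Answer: -39532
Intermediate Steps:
E = 0 (E = 3 - 3 = 0)
W = -166 (W = 3 + (-216 + 47) = 3 - 169 = -166)
(-6*4 + E) + W*238 = (-6*4 + 0) - 166*238 = (-24 + 0) - 39508 = -24 - 39508 = -39532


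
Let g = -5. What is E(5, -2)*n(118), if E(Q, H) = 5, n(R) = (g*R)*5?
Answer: -14750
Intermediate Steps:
n(R) = -25*R (n(R) = -5*R*5 = -25*R)
E(5, -2)*n(118) = 5*(-25*118) = 5*(-2950) = -14750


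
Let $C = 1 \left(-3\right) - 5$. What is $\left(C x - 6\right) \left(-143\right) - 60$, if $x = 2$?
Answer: $3086$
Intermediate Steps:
$C = -8$ ($C = -3 - 5 = -8$)
$\left(C x - 6\right) \left(-143\right) - 60 = \left(\left(-8\right) 2 - 6\right) \left(-143\right) - 60 = \left(-16 - 6\right) \left(-143\right) - 60 = \left(-22\right) \left(-143\right) - 60 = 3146 - 60 = 3086$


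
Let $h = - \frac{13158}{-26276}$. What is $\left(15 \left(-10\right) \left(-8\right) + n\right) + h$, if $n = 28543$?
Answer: $\frac{390770113}{13138} \approx 29744.0$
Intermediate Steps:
$h = \frac{6579}{13138}$ ($h = \left(-13158\right) \left(- \frac{1}{26276}\right) = \frac{6579}{13138} \approx 0.50076$)
$\left(15 \left(-10\right) \left(-8\right) + n\right) + h = \left(15 \left(-10\right) \left(-8\right) + 28543\right) + \frac{6579}{13138} = \left(\left(-150\right) \left(-8\right) + 28543\right) + \frac{6579}{13138} = \left(1200 + 28543\right) + \frac{6579}{13138} = 29743 + \frac{6579}{13138} = \frac{390770113}{13138}$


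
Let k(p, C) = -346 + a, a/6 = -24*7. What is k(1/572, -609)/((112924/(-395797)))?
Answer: 267954569/56462 ≈ 4745.8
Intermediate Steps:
a = -1008 (a = 6*(-24*7) = 6*(-168) = -1008)
k(p, C) = -1354 (k(p, C) = -346 - 1008 = -1354)
k(1/572, -609)/((112924/(-395797))) = -1354/(112924/(-395797)) = -1354/(112924*(-1/395797)) = -1354/(-112924/395797) = -1354*(-395797/112924) = 267954569/56462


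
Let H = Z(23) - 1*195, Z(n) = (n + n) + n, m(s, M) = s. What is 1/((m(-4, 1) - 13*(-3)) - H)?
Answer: 1/161 ≈ 0.0062112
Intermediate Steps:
Z(n) = 3*n (Z(n) = 2*n + n = 3*n)
H = -126 (H = 3*23 - 1*195 = 69 - 195 = -126)
1/((m(-4, 1) - 13*(-3)) - H) = 1/((-4 - 13*(-3)) - 1*(-126)) = 1/((-4 + 39) + 126) = 1/(35 + 126) = 1/161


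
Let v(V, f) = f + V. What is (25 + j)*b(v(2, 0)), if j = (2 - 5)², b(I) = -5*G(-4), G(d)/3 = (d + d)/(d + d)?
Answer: -510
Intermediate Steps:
G(d) = 3 (G(d) = 3*((d + d)/(d + d)) = 3*((2*d)/((2*d))) = 3*((2*d)*(1/(2*d))) = 3*1 = 3)
v(V, f) = V + f
b(I) = -15 (b(I) = -5*3 = -15)
j = 9 (j = (-3)² = 9)
(25 + j)*b(v(2, 0)) = (25 + 9)*(-15) = 34*(-15) = -510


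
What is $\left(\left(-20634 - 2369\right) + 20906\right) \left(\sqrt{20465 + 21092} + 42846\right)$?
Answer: $-89848062 - 2097 \sqrt{41557} \approx -9.0276 \cdot 10^{7}$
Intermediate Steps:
$\left(\left(-20634 - 2369\right) + 20906\right) \left(\sqrt{20465 + 21092} + 42846\right) = \left(-23003 + 20906\right) \left(\sqrt{41557} + 42846\right) = - 2097 \left(42846 + \sqrt{41557}\right) = -89848062 - 2097 \sqrt{41557}$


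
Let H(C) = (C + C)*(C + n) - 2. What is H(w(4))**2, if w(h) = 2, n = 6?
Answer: 900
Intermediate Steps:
H(C) = -2 + 2*C*(6 + C) (H(C) = (C + C)*(C + 6) - 2 = (2*C)*(6 + C) - 2 = 2*C*(6 + C) - 2 = -2 + 2*C*(6 + C))
H(w(4))**2 = (-2 + 2*2**2 + 12*2)**2 = (-2 + 2*4 + 24)**2 = (-2 + 8 + 24)**2 = 30**2 = 900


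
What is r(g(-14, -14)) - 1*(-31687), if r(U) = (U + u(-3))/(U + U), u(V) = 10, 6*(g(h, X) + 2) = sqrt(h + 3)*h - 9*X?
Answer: 120033105/3788 + 105*I*sqrt(11)/3788 ≈ 31688.0 + 0.091934*I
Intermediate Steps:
g(h, X) = -2 - 3*X/2 + h*sqrt(3 + h)/6 (g(h, X) = -2 + (sqrt(h + 3)*h - 9*X)/6 = -2 + (sqrt(3 + h)*h - 9*X)/6 = -2 + (h*sqrt(3 + h) - 9*X)/6 = -2 + (-9*X + h*sqrt(3 + h))/6 = -2 + (-3*X/2 + h*sqrt(3 + h)/6) = -2 - 3*X/2 + h*sqrt(3 + h)/6)
r(U) = (10 + U)/(2*U) (r(U) = (U + 10)/(U + U) = (10 + U)/((2*U)) = (10 + U)*(1/(2*U)) = (10 + U)/(2*U))
r(g(-14, -14)) - 1*(-31687) = (10 + (-2 - 3/2*(-14) + (1/6)*(-14)*sqrt(3 - 14)))/(2*(-2 - 3/2*(-14) + (1/6)*(-14)*sqrt(3 - 14))) - 1*(-31687) = (10 + (-2 + 21 + (1/6)*(-14)*sqrt(-11)))/(2*(-2 + 21 + (1/6)*(-14)*sqrt(-11))) + 31687 = (10 + (-2 + 21 + (1/6)*(-14)*(I*sqrt(11))))/(2*(-2 + 21 + (1/6)*(-14)*(I*sqrt(11)))) + 31687 = (10 + (-2 + 21 - 7*I*sqrt(11)/3))/(2*(-2 + 21 - 7*I*sqrt(11)/3)) + 31687 = (10 + (19 - 7*I*sqrt(11)/3))/(2*(19 - 7*I*sqrt(11)/3)) + 31687 = (29 - 7*I*sqrt(11)/3)/(2*(19 - 7*I*sqrt(11)/3)) + 31687 = 31687 + (29 - 7*I*sqrt(11)/3)/(2*(19 - 7*I*sqrt(11)/3))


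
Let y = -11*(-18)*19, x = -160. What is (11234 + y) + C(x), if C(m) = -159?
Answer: 14837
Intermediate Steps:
y = 3762 (y = 198*19 = 3762)
(11234 + y) + C(x) = (11234 + 3762) - 159 = 14996 - 159 = 14837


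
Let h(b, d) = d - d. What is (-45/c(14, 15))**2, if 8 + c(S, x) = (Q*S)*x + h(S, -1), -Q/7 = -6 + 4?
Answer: 2025/8596624 ≈ 0.00023556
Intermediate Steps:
Q = 14 (Q = -7*(-6 + 4) = -7*(-2) = 14)
h(b, d) = 0
c(S, x) = -8 + 14*S*x (c(S, x) = -8 + ((14*S)*x + 0) = -8 + (14*S*x + 0) = -8 + 14*S*x)
(-45/c(14, 15))**2 = (-45/(-8 + 14*14*15))**2 = (-45/(-8 + 2940))**2 = (-45/2932)**2 = 2025/8596624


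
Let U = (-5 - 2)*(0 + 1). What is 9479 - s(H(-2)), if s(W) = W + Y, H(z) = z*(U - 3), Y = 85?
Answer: 9374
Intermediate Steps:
U = -7 (U = -7*1 = -7)
H(z) = -10*z (H(z) = z*(-7 - 3) = z*(-10) = -10*z)
s(W) = 85 + W (s(W) = W + 85 = 85 + W)
9479 - s(H(-2)) = 9479 - (85 - 10*(-2)) = 9479 - (85 + 20) = 9479 - 1*105 = 9479 - 105 = 9374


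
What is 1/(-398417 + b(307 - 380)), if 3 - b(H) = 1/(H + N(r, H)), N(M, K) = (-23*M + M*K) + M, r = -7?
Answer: -592/235861089 ≈ -2.5100e-6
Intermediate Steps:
N(M, K) = -22*M + K*M (N(M, K) = (-23*M + K*M) + M = -22*M + K*M)
b(H) = 3 - 1/(154 - 6*H) (b(H) = 3 - 1/(H - 7*(-22 + H)) = 3 - 1/(H + (154 - 7*H)) = 3 - 1/(154 - 6*H))
1/(-398417 + b(307 - 380)) = 1/(-398417 + (461 - 18*(307 - 380))/(2*(77 - 3*(307 - 380)))) = 1/(-398417 + (461 - 18*(-73))/(2*(77 - 3*(-73)))) = 1/(-398417 + (461 + 1314)/(2*(77 + 219))) = 1/(-398417 + (1/2)*1775/296) = 1/(-398417 + (1/2)*(1/296)*1775) = 1/(-398417 + 1775/592) = 1/(-235861089/592) = -592/235861089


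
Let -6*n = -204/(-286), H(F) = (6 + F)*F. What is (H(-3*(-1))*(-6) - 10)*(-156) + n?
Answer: 3836959/143 ≈ 26832.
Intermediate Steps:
H(F) = F*(6 + F)
n = -17/143 (n = -(-34)/(-286) = -(-34)*(-1)/286 = -⅙*102/143 = -17/143 ≈ -0.11888)
(H(-3*(-1))*(-6) - 10)*(-156) + n = (((-3*(-1))*(6 - 3*(-1)))*(-6) - 10)*(-156) - 17/143 = ((3*(6 + 3))*(-6) - 10)*(-156) - 17/143 = ((3*9)*(-6) - 10)*(-156) - 17/143 = (27*(-6) - 10)*(-156) - 17/143 = (-162 - 10)*(-156) - 17/143 = -172*(-156) - 17/143 = 26832 - 17/143 = 3836959/143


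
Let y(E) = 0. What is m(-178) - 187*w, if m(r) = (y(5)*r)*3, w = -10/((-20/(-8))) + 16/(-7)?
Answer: 8228/7 ≈ 1175.4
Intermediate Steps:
w = -44/7 (w = -10/((-20*(-⅛))) + 16*(-⅐) = -10/5/2 - 16/7 = -10*⅖ - 16/7 = -4 - 16/7 = -44/7 ≈ -6.2857)
m(r) = 0 (m(r) = (0*r)*3 = 0*3 = 0)
m(-178) - 187*w = 0 - 187*(-44/7) = 0 + 8228/7 = 8228/7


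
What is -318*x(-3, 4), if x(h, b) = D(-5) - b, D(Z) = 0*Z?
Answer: 1272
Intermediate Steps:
D(Z) = 0
x(h, b) = -b (x(h, b) = 0 - b = -b)
-318*x(-3, 4) = -(-318)*4 = -318*(-4) = 1272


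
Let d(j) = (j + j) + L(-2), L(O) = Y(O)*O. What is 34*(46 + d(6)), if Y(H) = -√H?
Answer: 1972 + 68*I*√2 ≈ 1972.0 + 96.167*I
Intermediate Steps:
L(O) = -O^(3/2) (L(O) = (-√O)*O = -O^(3/2))
d(j) = 2*j + 2*I*√2 (d(j) = (j + j) - (-2)^(3/2) = 2*j - (-2)*I*√2 = 2*j + 2*I*√2)
34*(46 + d(6)) = 34*(46 + (2*6 + 2*I*√2)) = 34*(46 + (12 + 2*I*√2)) = 34*(58 + 2*I*√2) = 1972 + 68*I*√2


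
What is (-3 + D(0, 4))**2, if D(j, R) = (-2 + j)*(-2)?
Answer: 1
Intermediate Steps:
D(j, R) = 4 - 2*j
(-3 + D(0, 4))**2 = (-3 + (4 - 2*0))**2 = (-3 + (4 + 0))**2 = (-3 + 4)**2 = 1**2 = 1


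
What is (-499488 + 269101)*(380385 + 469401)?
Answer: -195779647182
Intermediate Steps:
(-499488 + 269101)*(380385 + 469401) = -230387*849786 = -195779647182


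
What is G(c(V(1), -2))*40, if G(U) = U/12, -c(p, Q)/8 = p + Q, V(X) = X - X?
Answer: 160/3 ≈ 53.333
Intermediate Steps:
V(X) = 0
c(p, Q) = -8*Q - 8*p (c(p, Q) = -8*(p + Q) = -8*(Q + p) = -8*Q - 8*p)
G(U) = U/12 (G(U) = U*(1/12) = U/12)
G(c(V(1), -2))*40 = ((-8*(-2) - 8*0)/12)*40 = ((16 + 0)/12)*40 = ((1/12)*16)*40 = (4/3)*40 = 160/3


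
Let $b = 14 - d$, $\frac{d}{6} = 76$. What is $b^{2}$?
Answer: $195364$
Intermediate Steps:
$d = 456$ ($d = 6 \cdot 76 = 456$)
$b = -442$ ($b = 14 - 456 = -442$)
$b^{2} = \left(-442\right)^{2} = 195364$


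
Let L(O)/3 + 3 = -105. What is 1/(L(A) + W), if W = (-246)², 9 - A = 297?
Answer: 1/60192 ≈ 1.6614e-5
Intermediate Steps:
A = -288 (A = 9 - 1*297 = 9 - 297 = -288)
W = 60516
L(O) = -324 (L(O) = -9 + 3*(-105) = -9 - 315 = -324)
1/(L(A) + W) = 1/(-324 + 60516) = 1/60192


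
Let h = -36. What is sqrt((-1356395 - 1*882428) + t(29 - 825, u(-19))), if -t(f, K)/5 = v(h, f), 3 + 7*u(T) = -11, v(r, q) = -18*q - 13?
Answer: I*sqrt(2310398) ≈ 1520.0*I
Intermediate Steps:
v(r, q) = -13 - 18*q
u(T) = -2 (u(T) = -3/7 + (1/7)*(-11) = -3/7 - 11/7 = -2)
t(f, K) = 65 + 90*f (t(f, K) = -5*(-13 - 18*f) = 65 + 90*f)
sqrt((-1356395 - 1*882428) + t(29 - 825, u(-19))) = sqrt((-1356395 - 1*882428) + (65 + 90*(29 - 825))) = sqrt((-1356395 - 882428) + (65 + 90*(-796))) = sqrt(-2238823 + (65 - 71640)) = sqrt(-2238823 - 71575) = sqrt(-2310398) = I*sqrt(2310398)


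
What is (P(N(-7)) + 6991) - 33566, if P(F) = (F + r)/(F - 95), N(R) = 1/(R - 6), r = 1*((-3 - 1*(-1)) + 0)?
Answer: -10948891/412 ≈ -26575.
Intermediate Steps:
r = -2 (r = 1*((-3 + 1) + 0) = 1*(-2 + 0) = 1*(-2) = -2)
N(R) = 1/(-6 + R)
P(F) = (-2 + F)/(-95 + F) (P(F) = (F - 2)/(F - 95) = (-2 + F)/(-95 + F))
(P(N(-7)) + 6991) - 33566 = ((-2 + 1/(-6 - 7))/(-95 + 1/(-6 - 7)) + 6991) - 33566 = ((-2 + 1/(-13))/(-95 + 1/(-13)) + 6991) - 33566 = ((-2 - 1/13)/(-95 - 1/13) + 6991) - 33566 = (-27/13/(-1236/13) + 6991) - 33566 = (-13/1236*(-27/13) + 6991) - 33566 = (9/412 + 6991) - 33566 = 2880301/412 - 33566 = -10948891/412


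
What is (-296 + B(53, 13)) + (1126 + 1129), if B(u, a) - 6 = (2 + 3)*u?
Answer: 2230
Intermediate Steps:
B(u, a) = 6 + 5*u (B(u, a) = 6 + (2 + 3)*u = 6 + 5*u)
(-296 + B(53, 13)) + (1126 + 1129) = (-296 + (6 + 5*53)) + (1126 + 1129) = (-296 + (6 + 265)) + 2255 = (-296 + 271) + 2255 = -25 + 2255 = 2230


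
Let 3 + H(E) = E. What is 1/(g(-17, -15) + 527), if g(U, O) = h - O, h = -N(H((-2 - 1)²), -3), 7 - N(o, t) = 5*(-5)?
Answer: 1/510 ≈ 0.0019608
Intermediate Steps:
H(E) = -3 + E
N(o, t) = 32 (N(o, t) = 7 - 5*(-5) = 7 - 1*(-25) = 7 + 25 = 32)
h = -32 (h = -1*32 = -32)
g(U, O) = -32 - O
1/(g(-17, -15) + 527) = 1/((-32 - 1*(-15)) + 527) = 1/((-32 + 15) + 527) = 1/(-17 + 527) = 1/510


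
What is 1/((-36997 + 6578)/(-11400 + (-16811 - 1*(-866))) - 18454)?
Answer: -27345/504594211 ≈ -5.4192e-5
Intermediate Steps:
1/((-36997 + 6578)/(-11400 + (-16811 - 1*(-866))) - 18454) = 1/(-30419/(-11400 + (-16811 + 866)) - 18454) = 1/(-30419/(-11400 - 15945) - 18454) = 1/(-30419/(-27345) - 18454) = 1/(-30419*(-1/27345) - 18454) = 1/(30419/27345 - 18454) = 1/(-504594211/27345) = -27345/504594211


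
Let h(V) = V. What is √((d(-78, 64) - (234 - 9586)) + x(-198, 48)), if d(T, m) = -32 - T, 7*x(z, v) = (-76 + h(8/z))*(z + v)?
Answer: √588435078/231 ≈ 105.01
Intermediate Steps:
x(z, v) = (-76 + 8/z)*(v + z)/7 (x(z, v) = ((-76 + 8/z)*(z + v))/7 = ((-76 + 8/z)*(v + z))/7 = (-76 + 8/z)*(v + z)/7)
√((d(-78, 64) - (234 - 9586)) + x(-198, 48)) = √(((-32 - 1*(-78)) - (234 - 9586)) + (4/7)*(2*48 - 198*(2 - 19*48 - 19*(-198)))/(-198)) = √(((-32 + 78) - 1*(-9352)) + (4/7)*(-1/198)*(96 - 198*(2 - 912 + 3762))) = √((46 + 9352) + (4/7)*(-1/198)*(96 - 198*2852)) = √(9398 + (4/7)*(-1/198)*(96 - 564696)) = √(9398 + (4/7)*(-1/198)*(-564600)) = √(9398 + 376400/231) = √(2547338/231) = √588435078/231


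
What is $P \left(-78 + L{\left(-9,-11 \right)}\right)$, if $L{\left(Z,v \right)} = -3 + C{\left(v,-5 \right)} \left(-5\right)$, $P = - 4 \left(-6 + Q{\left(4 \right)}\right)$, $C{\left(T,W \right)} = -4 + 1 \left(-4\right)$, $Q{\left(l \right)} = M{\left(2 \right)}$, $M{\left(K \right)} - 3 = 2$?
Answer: $-164$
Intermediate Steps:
$M{\left(K \right)} = 5$ ($M{\left(K \right)} = 3 + 2 = 5$)
$Q{\left(l \right)} = 5$
$C{\left(T,W \right)} = -8$ ($C{\left(T,W \right)} = -4 - 4 = -8$)
$P = 4$ ($P = - 4 \left(-6 + 5\right) = \left(-4\right) \left(-1\right) = 4$)
$L{\left(Z,v \right)} = 37$ ($L{\left(Z,v \right)} = -3 - -40 = -3 + 40 = 37$)
$P \left(-78 + L{\left(-9,-11 \right)}\right) = 4 \left(-78 + 37\right) = 4 \left(-41\right) = -164$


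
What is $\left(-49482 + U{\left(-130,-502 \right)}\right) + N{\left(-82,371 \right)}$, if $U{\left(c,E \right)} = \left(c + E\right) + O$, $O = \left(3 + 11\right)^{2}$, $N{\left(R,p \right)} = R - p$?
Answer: $-50371$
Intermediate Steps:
$O = 196$ ($O = 14^{2} = 196$)
$U{\left(c,E \right)} = 196 + E + c$ ($U{\left(c,E \right)} = \left(c + E\right) + 196 = \left(E + c\right) + 196 = 196 + E + c$)
$\left(-49482 + U{\left(-130,-502 \right)}\right) + N{\left(-82,371 \right)} = \left(-49482 - 436\right) - 453 = -49918 - 453 = -50371$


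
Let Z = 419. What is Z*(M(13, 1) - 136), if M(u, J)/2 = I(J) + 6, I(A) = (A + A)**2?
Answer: -48604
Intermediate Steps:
I(A) = 4*A**2 (I(A) = (2*A)**2 = 4*A**2)
M(u, J) = 12 + 8*J**2 (M(u, J) = 2*(4*J**2 + 6) = 2*(6 + 4*J**2) = 12 + 8*J**2)
Z*(M(13, 1) - 136) = 419*((12 + 8*1**2) - 136) = 419*((12 + 8*1) - 136) = 419*((12 + 8) - 136) = 419*(20 - 136) = 419*(-116) = -48604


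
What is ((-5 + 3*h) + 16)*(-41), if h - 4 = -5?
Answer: -328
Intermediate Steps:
h = -1 (h = 4 - 5 = -1)
((-5 + 3*h) + 16)*(-41) = ((-5 + 3*(-1)) + 16)*(-41) = ((-5 - 3) + 16)*(-41) = (-8 + 16)*(-41) = 8*(-41) = -328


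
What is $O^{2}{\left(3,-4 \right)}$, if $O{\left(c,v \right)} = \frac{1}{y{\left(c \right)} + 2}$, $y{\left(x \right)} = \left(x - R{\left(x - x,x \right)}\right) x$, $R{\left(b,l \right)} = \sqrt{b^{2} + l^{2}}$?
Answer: $\frac{1}{4} \approx 0.25$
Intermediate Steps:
$y{\left(x \right)} = x \left(x - \sqrt{x^{2}}\right)$ ($y{\left(x \right)} = \left(x - \sqrt{\left(x - x\right)^{2} + x^{2}}\right) x = \left(x - \sqrt{0^{2} + x^{2}}\right) x = \left(x - \sqrt{0 + x^{2}}\right) x = \left(x - \sqrt{x^{2}}\right) x = x \left(x - \sqrt{x^{2}}\right)$)
$O{\left(c,v \right)} = \frac{1}{2 + c \left(c - \sqrt{c^{2}}\right)}$ ($O{\left(c,v \right)} = \frac{1}{c \left(c - \sqrt{c^{2}}\right) + 2} = \frac{1}{2 + c \left(c - \sqrt{c^{2}}\right)}$)
$O^{2}{\left(3,-4 \right)} = \left(\frac{1}{2 + 3 \left(3 - \sqrt{3^{2}}\right)}\right)^{2} = \left(\frac{1}{2 + 3 \left(3 - \sqrt{9}\right)}\right)^{2} = \left(\frac{1}{2 + 3 \left(3 - 3\right)}\right)^{2} = \left(\frac{1}{2 + 3 \cdot 0}\right)^{2} = \left(\frac{1}{2 + 0}\right)^{2} = \left(\frac{1}{2}\right)^{2} = \frac{1}{4}$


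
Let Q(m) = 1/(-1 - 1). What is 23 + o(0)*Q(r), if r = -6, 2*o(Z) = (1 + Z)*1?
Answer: 91/4 ≈ 22.750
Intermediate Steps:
o(Z) = ½ + Z/2 (o(Z) = ((1 + Z)*1)/2 = (1 + Z)/2 = ½ + Z/2)
Q(m) = -½ (Q(m) = 1/(-2) = -½)
23 + o(0)*Q(r) = 23 + (½ + (½)*0)*(-½) = 23 + (½ + 0)*(-½) = 23 + (½)*(-½) = 23 - ¼ = 91/4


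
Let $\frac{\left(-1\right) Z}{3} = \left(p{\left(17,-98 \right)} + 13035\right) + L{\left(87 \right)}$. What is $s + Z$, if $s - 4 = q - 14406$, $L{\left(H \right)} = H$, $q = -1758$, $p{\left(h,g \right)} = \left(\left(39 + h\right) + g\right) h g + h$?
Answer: $-265493$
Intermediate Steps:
$p{\left(h,g \right)} = h + g h \left(39 + g + h\right)$ ($p{\left(h,g \right)} = \left(39 + g + h\right) h g + h = h \left(39 + g + h\right) g + h = g h \left(39 + g + h\right) + h = h + g h \left(39 + g + h\right)$)
$Z = -249333$ ($Z = - 3 \left(\left(17 \left(1 + \left(-98\right)^{2} + 39 \left(-98\right) - 1666\right) + 13035\right) + 87\right) = - 3 \left(\left(17 \left(1 + 9604 - 3822 - 1666\right) + 13035\right) + 87\right) = - 3 \left(\left(17 \cdot 4117 + 13035\right) + 87\right) = - 3 \left(\left(69989 + 13035\right) + 87\right) = - 3 \left(83024 + 87\right) = \left(-3\right) 83111 = -249333$)
$s = -16160$ ($s = 4 - 16164 = -16160$)
$s + Z = -16160 - 249333 = -265493$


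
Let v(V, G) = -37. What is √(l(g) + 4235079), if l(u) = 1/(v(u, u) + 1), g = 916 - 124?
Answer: 13*√902147/6 ≈ 2057.9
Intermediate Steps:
g = 792
l(u) = -1/36 (l(u) = 1/(-37 + 1) = 1/(-36) = -1/36)
√(l(g) + 4235079) = √(-1/36 + 4235079) = √(152462843/36) = 13*√902147/6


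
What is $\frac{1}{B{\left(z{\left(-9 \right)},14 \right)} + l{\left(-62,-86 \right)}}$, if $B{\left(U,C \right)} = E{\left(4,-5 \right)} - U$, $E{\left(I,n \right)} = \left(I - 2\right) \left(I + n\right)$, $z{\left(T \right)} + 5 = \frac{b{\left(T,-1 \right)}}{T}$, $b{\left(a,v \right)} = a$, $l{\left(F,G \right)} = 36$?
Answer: $\frac{1}{38} \approx 0.026316$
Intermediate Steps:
$z{\left(T \right)} = -4$ ($z{\left(T \right)} = -5 + \frac{T}{T} = -5 + 1 = -4$)
$E{\left(I,n \right)} = \left(-2 + I\right) \left(I + n\right)$
$B{\left(U,C \right)} = -2 - U$ ($B{\left(U,C \right)} = \left(4^{2} - 8 - -10 + 4 \left(-5\right)\right) - U = \left(16 - 8 + 10 - 20\right) - U = -2 - U$)
$\frac{1}{B{\left(z{\left(-9 \right)},14 \right)} + l{\left(-62,-86 \right)}} = \frac{1}{\left(-2 - -4\right) + 36} = \frac{1}{\left(-2 + 4\right) + 36} = \frac{1}{2 + 36} = \frac{1}{38}$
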